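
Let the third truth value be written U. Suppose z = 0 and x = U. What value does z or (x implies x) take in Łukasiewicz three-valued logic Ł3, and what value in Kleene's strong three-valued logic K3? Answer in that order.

In Łukasiewicz three-valued logic Ł3: x implies x = U implies U = 1  [min(1, 1−½+½)]
z or (x implies x) = 0 or 1 = 1
In Kleene's strong three-valued logic K3: x implies x = U implies U = U
z or (x implies x) = 0 or U = U
They differ because Łukasiewicz three-valued logic Ł3 and Kleene's strong three-valued logic K3 treat U differently under implication.

1; U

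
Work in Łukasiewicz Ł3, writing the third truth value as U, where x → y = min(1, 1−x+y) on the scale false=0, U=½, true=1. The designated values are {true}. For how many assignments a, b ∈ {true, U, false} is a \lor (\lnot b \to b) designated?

7

Of the 9 assignments, 7 give a value in {true}.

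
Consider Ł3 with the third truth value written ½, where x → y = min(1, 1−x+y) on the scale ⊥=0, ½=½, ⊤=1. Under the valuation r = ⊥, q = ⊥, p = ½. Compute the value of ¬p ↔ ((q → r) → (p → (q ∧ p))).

¬p = ¬½ = ½
q → r = ⊥ → ⊥ = ⊤
q ∧ p = ⊥ ∧ ½ = ⊥
p → (q ∧ p) = ½ → ⊥ = ½
(q → r) → (p → (q ∧ p)) = ⊤ → ½ = ½
¬p ↔ ((q → r) → (p → (q ∧ p))) = ½ ↔ ½ = ⊤

⊤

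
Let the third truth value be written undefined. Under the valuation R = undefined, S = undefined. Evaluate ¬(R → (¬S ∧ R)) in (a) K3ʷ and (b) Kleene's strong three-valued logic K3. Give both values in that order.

undefined; undefined

In K3ʷ: ¬S = ¬undefined = undefined
¬S ∧ R = undefined ∧ undefined = undefined
R → (¬S ∧ R) = undefined → undefined = undefined  [any arg is the third value ⇒ result is the third value]
¬(R → (¬S ∧ R)) = ¬undefined = undefined
In Kleene's strong three-valued logic K3: ¬S = ¬undefined = undefined
¬S ∧ R = undefined ∧ undefined = undefined
R → (¬S ∧ R) = undefined → undefined = undefined  [¬undefined ∨ undefined]
¬(R → (¬S ∧ R)) = ¬undefined = undefined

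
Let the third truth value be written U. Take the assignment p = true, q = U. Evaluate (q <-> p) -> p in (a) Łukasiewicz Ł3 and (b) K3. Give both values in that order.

In Łukasiewicz Ł3: q <-> p = U <-> true = U
(q <-> p) -> p = U -> true = true
In K3: q <-> p = U <-> true = U
(q <-> p) -> p = U -> true = true  [~U | true]

true; true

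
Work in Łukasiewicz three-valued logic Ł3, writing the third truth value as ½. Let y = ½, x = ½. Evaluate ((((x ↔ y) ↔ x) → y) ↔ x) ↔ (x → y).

½

x ↔ y = ½ ↔ ½ = T  [1 − |½−½|]
(x ↔ y) ↔ x = T ↔ ½ = ½
((x ↔ y) ↔ x) → y = ½ → ½ = T
(((x ↔ y) ↔ x) → y) ↔ x = T ↔ ½ = ½
x → y = ½ → ½ = T
((((x ↔ y) ↔ x) → y) ↔ x) ↔ (x → y) = ½ ↔ T = ½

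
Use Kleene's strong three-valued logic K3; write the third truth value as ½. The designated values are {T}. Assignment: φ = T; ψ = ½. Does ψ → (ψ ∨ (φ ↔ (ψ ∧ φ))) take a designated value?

No

ψ ∧ φ = ½ ∧ T = ½
φ ↔ (ψ ∧ φ) = T ↔ ½ = ½
ψ ∨ (φ ↔ (ψ ∧ φ)) = ½ ∨ ½ = ½
ψ → (ψ ∨ (φ ↔ (ψ ∧ φ))) = ½ → ½ = ½  [¬½ ∨ ½]
½ ∉ {T}.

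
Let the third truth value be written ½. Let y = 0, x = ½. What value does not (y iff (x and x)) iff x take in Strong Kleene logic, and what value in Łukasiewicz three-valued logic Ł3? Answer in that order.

In Strong Kleene logic: x and x = ½ and ½ = ½
y iff (x and x) = 0 iff ½ = ½
not (y iff (x and x)) = not ½ = ½
not (y iff (x and x)) iff x = ½ iff ½ = ½
In Łukasiewicz three-valued logic Ł3: x and x = ½ and ½ = ½
y iff (x and x) = 0 iff ½ = ½  [1 − |0−½|]
not (y iff (x and x)) = not ½ = ½
not (y iff (x and x)) iff x = ½ iff ½ = 1
They differ because Strong Kleene logic and Łukasiewicz three-valued logic Ł3 treat ½ differently under implication.

½; 1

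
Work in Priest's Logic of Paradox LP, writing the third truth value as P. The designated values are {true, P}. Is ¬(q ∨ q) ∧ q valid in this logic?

No

Countermodel: q=true gives false, which is not designated.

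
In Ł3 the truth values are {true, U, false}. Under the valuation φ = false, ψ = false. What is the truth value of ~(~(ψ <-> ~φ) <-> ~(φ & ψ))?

~φ = ~false = true
ψ <-> ~φ = false <-> true = false
~(ψ <-> ~φ) = ~false = true
φ & ψ = false & false = false
~(φ & ψ) = ~false = true
~(ψ <-> ~φ) <-> ~(φ & ψ) = true <-> true = true
~(~(ψ <-> ~φ) <-> ~(φ & ψ)) = ~true = false

false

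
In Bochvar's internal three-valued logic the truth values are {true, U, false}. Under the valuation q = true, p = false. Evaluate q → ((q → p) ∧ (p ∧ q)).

q → p = true → false = false
p ∧ q = false ∧ true = false
(q → p) ∧ (p ∧ q) = false ∧ false = false
q → ((q → p) ∧ (p ∧ q)) = true → false = false

false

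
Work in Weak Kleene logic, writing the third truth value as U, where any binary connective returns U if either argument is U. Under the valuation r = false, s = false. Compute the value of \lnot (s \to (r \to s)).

false

r \to s = false \to false = true
s \to (r \to s) = false \to true = true
\lnot (s \to (r \to s)) = \lnot true = false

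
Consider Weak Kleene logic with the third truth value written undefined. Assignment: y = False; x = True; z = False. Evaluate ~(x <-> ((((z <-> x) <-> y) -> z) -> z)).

False

z <-> x = False <-> True = False
(z <-> x) <-> y = False <-> False = True
((z <-> x) <-> y) -> z = True -> False = False
(((z <-> x) <-> y) -> z) -> z = False -> False = True
x <-> ((((z <-> x) <-> y) -> z) -> z) = True <-> True = True
~(x <-> ((((z <-> x) <-> y) -> z) -> z)) = ~True = False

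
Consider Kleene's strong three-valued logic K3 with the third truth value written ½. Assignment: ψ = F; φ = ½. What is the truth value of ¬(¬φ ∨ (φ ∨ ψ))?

¬φ = ¬½ = ½
φ ∨ ψ = ½ ∨ F = ½
¬φ ∨ (φ ∨ ψ) = ½ ∨ ½ = ½
¬(¬φ ∨ (φ ∨ ψ)) = ¬½ = ½

½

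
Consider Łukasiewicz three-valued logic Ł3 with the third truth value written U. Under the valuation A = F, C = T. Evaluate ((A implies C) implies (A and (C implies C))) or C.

A implies C = F implies T = T
C implies C = T implies T = T
A and (C implies C) = F and T = F
(A implies C) implies (A and (C implies C)) = T implies F = F
((A implies C) implies (A and (C implies C))) or C = F or T = T

T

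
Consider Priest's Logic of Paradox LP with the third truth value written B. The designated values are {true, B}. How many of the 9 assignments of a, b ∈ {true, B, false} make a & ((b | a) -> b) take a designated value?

Of the 9 assignments, 5 give a value in {true, B}.

5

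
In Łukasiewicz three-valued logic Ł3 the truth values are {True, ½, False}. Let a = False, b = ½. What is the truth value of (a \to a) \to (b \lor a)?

½

a \to a = False \to False = True
b \lor a = ½ \lor False = ½
(a \to a) \to (b \lor a) = True \to ½ = ½  [min(1, 1−1+½)]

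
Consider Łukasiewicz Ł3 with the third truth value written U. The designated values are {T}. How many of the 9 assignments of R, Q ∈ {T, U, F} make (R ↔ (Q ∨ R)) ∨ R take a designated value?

Of the 9 assignments, 6 give a value in {T}.

6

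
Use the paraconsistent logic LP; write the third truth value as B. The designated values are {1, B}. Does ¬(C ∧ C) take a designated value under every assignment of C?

No

Countermodel: C=1 gives 0, which is not designated.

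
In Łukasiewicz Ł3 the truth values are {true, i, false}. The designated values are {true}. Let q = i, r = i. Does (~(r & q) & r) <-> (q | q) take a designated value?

r & q = i & i = i
~(r & q) = ~i = i
~(r & q) & r = i & i = i
q | q = i | i = i
(~(r & q) & r) <-> (q | q) = i <-> i = true  [1 − |½−½|]
true ∈ {true}.

Yes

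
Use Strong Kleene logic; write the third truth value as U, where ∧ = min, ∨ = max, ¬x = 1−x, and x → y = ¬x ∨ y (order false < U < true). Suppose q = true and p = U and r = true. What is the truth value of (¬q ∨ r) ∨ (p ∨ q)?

¬q = ¬true = false
¬q ∨ r = false ∨ true = true
p ∨ q = U ∨ true = true
(¬q ∨ r) ∨ (p ∨ q) = true ∨ true = true

true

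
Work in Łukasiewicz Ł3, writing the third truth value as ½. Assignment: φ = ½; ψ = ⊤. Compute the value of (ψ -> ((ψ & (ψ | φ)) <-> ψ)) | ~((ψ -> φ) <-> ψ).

⊤

ψ | φ = ⊤ | ½ = ⊤
ψ & (ψ | φ) = ⊤ & ⊤ = ⊤
(ψ & (ψ | φ)) <-> ψ = ⊤ <-> ⊤ = ⊤
ψ -> ((ψ & (ψ | φ)) <-> ψ) = ⊤ -> ⊤ = ⊤
ψ -> φ = ⊤ -> ½ = ½  [min(1, 1−1+½)]
(ψ -> φ) <-> ψ = ½ <-> ⊤ = ½
~((ψ -> φ) <-> ψ) = ~½ = ½
(ψ -> ((ψ & (ψ | φ)) <-> ψ)) | ~((ψ -> φ) <-> ψ) = ⊤ | ½ = ⊤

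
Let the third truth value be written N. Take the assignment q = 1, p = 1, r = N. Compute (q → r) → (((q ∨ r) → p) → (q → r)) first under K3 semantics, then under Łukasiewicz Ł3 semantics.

In K3: q → r = 1 → N = N
q ∨ r = 1 ∨ N = 1
(q ∨ r) → p = 1 → 1 = 1
q → r = 1 → N = N
((q ∨ r) → p) → (q → r) = 1 → N = N
(q → r) → (((q ∨ r) → p) → (q → r)) = N → N = N
In Łukasiewicz Ł3: q → r = 1 → N = N  [min(1, 1−1+½)]
q ∨ r = 1 ∨ N = 1
(q ∨ r) → p = 1 → 1 = 1
q → r = 1 → N = N
((q ∨ r) → p) → (q → r) = 1 → N = N
(q → r) → (((q ∨ r) → p) → (q → r)) = N → N = 1
They differ because K3 and Łukasiewicz Ł3 treat N differently under implication.

N; 1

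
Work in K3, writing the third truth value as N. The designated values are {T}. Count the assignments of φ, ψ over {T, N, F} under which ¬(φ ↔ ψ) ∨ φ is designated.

Designated under: (φ=T, ψ=T); (φ=T, ψ=N); (φ=T, ψ=F); (φ=F, ψ=T).

4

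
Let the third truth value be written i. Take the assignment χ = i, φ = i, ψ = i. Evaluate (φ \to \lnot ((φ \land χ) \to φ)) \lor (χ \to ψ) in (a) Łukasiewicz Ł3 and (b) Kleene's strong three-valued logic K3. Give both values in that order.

1; i

In Łukasiewicz Ł3: φ \land χ = i \land i = i
(φ \land χ) \to φ = i \to i = 1  [min(1, 1−½+½)]
\lnot ((φ \land χ) \to φ) = \lnot 1 = 0
φ \to \lnot ((φ \land χ) \to φ) = i \to 0 = i
χ \to ψ = i \to i = 1
(φ \to \lnot ((φ \land χ) \to φ)) \lor (χ \to ψ) = i \lor 1 = 1
In Kleene's strong three-valued logic K3: φ \land χ = i \land i = i
(φ \land χ) \to φ = i \to i = i  [\lnot i \lor i]
\lnot ((φ \land χ) \to φ) = \lnot i = i
φ \to \lnot ((φ \land χ) \to φ) = i \to i = i
χ \to ψ = i \to i = i
(φ \to \lnot ((φ \land χ) \to φ)) \lor (χ \to ψ) = i \lor i = i
They differ because Łukasiewicz Ł3 and Kleene's strong three-valued logic K3 treat i differently under implication.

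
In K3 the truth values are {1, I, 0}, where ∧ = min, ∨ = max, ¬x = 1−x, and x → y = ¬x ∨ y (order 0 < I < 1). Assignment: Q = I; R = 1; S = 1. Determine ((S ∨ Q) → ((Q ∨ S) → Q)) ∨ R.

1

S ∨ Q = 1 ∨ I = 1
Q ∨ S = I ∨ 1 = 1
(Q ∨ S) → Q = 1 → I = I
(S ∨ Q) → ((Q ∨ S) → Q) = 1 → I = I
((S ∨ Q) → ((Q ∨ S) → Q)) ∨ R = I ∨ 1 = 1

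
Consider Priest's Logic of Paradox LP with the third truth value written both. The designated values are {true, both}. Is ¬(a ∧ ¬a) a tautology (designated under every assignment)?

Yes

Every assignment of a over {true, both, false} gives a value in {true, both}.
In particular, with a=both: ¬(a ∧ ¬a) = both.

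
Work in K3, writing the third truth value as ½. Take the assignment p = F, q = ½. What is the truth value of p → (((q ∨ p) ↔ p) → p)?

q ∨ p = ½ ∨ F = ½
(q ∨ p) ↔ p = ½ ↔ F = ½
((q ∨ p) ↔ p) → p = ½ → F = ½  [¬½ ∨ F]
p → (((q ∨ p) ↔ p) → p) = F → ½ = T

T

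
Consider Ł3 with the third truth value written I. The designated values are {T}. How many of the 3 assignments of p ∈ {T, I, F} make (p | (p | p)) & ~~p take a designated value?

1

p=T: T ✓
p=I: I ·
p=F: F ·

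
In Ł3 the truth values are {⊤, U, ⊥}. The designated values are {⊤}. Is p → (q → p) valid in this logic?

Every assignment of p, q over {⊤, U, ⊥} gives a value in {⊤}.
In particular, with p=U, q=U: p → (q → p) = ⊤.

Yes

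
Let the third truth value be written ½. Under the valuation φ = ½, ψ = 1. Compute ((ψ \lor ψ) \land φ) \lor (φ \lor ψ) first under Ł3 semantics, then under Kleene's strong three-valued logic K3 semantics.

1; 1

In Ł3: ψ \lor ψ = 1 \lor 1 = 1
(ψ \lor ψ) \land φ = 1 \land ½ = ½
φ \lor ψ = ½ \lor 1 = 1
((ψ \lor ψ) \land φ) \lor (φ \lor ψ) = ½ \lor 1 = 1
In Kleene's strong three-valued logic K3: ψ \lor ψ = 1 \lor 1 = 1
(ψ \lor ψ) \land φ = 1 \land ½ = ½
φ \lor ψ = ½ \lor 1 = 1
((ψ \lor ψ) \land φ) \lor (φ \lor ψ) = ½ \lor 1 = 1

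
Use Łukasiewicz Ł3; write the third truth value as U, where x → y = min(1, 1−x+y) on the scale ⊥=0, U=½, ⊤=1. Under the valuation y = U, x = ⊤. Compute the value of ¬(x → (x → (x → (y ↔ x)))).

U

y ↔ x = U ↔ ⊤ = U  [1 − |½−1|]
x → (y ↔ x) = ⊤ → U = U
x → (x → (y ↔ x)) = ⊤ → U = U
x → (x → (x → (y ↔ x))) = ⊤ → U = U
¬(x → (x → (x → (y ↔ x)))) = ¬U = U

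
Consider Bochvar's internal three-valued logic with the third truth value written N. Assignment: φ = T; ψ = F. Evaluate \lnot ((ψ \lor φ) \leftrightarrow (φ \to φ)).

ψ \lor φ = F \lor T = T
φ \to φ = T \to T = T
(ψ \lor φ) \leftrightarrow (φ \to φ) = T \leftrightarrow T = T
\lnot ((ψ \lor φ) \leftrightarrow (φ \to φ)) = \lnot T = F

F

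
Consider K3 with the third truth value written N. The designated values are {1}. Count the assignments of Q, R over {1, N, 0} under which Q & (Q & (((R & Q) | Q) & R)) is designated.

1

Designated under: (Q=1, R=1).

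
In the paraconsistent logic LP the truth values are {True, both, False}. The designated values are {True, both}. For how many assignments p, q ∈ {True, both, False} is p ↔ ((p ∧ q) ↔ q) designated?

8

Of the 9 assignments, 8 give a value in {True, both}.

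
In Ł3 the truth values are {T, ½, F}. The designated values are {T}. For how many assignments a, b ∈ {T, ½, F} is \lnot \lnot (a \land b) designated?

Designated under: (a=T, b=T).

1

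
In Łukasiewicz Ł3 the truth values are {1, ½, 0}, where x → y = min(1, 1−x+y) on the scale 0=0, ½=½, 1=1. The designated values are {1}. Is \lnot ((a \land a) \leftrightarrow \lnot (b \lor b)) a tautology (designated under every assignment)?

Countermodel: a=1, b=½ gives ½, which is not designated.

No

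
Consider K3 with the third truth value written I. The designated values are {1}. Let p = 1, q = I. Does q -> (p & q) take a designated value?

p & q = 1 & I = I
q -> (p & q) = I -> I = I  [~I | I]
I ∉ {1}.

No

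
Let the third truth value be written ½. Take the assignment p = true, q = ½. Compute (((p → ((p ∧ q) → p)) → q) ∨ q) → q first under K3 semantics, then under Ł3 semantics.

In K3: p ∧ q = true ∧ ½ = ½
(p ∧ q) → p = ½ → true = true  [¬½ ∨ true]
p → ((p ∧ q) → p) = true → true = true
(p → ((p ∧ q) → p)) → q = true → ½ = ½
((p → ((p ∧ q) → p)) → q) ∨ q = ½ ∨ ½ = ½
(((p → ((p ∧ q) → p)) → q) ∨ q) → q = ½ → ½ = ½
In Ł3: p ∧ q = true ∧ ½ = ½
(p ∧ q) → p = ½ → true = true
p → ((p ∧ q) → p) = true → true = true
(p → ((p ∧ q) → p)) → q = true → ½ = ½
((p → ((p ∧ q) → p)) → q) ∨ q = ½ ∨ ½ = ½
(((p → ((p ∧ q) → p)) → q) ∨ q) → q = ½ → ½ = true
They differ because K3 and Ł3 treat ½ differently under implication.

½; true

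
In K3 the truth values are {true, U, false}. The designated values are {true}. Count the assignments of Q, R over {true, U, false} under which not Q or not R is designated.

5

Of the 9 assignments, 5 give a value in {true}.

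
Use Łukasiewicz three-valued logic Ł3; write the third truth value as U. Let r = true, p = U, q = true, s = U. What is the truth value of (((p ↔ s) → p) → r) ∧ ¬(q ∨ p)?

false

p ↔ s = U ↔ U = true  [1 − |½−½|]
(p ↔ s) → p = true → U = U
((p ↔ s) → p) → r = U → true = true
q ∨ p = true ∨ U = true
¬(q ∨ p) = ¬true = false
(((p ↔ s) → p) → r) ∧ ¬(q ∨ p) = true ∧ false = false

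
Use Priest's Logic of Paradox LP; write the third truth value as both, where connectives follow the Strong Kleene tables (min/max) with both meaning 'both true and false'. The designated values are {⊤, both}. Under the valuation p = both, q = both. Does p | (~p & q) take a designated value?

Yes

~p = ~both = both
~p & q = both & both = both
p | (~p & q) = both | both = both
both ∈ {⊤, both}.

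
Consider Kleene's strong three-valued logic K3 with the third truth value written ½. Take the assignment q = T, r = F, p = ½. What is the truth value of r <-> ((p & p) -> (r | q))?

p & p = ½ & ½ = ½
r | q = F | T = T
(p & p) -> (r | q) = ½ -> T = T  [~½ | T]
r <-> ((p & p) -> (r | q)) = F <-> T = F

F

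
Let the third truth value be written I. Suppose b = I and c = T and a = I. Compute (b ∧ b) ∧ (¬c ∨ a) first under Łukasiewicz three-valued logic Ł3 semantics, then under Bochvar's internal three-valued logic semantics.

I; I

In Łukasiewicz three-valued logic Ł3: b ∧ b = I ∧ I = I
¬c = ¬T = F
¬c ∨ a = F ∨ I = I
(b ∧ b) ∧ (¬c ∨ a) = I ∧ I = I
In Bochvar's internal three-valued logic: b ∧ b = I ∧ I = I
¬c = ¬T = F
¬c ∨ a = F ∨ I = I
(b ∧ b) ∧ (¬c ∨ a) = I ∧ I = I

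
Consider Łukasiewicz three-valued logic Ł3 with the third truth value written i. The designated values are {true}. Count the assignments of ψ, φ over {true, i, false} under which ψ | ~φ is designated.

5

Of the 9 assignments, 5 give a value in {true}.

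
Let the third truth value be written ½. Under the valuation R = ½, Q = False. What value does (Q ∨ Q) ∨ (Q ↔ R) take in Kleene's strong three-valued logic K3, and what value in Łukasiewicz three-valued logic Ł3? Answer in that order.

½; ½

In Kleene's strong three-valued logic K3: Q ∨ Q = False ∨ False = False
Q ↔ R = False ↔ ½ = ½
(Q ∨ Q) ∨ (Q ↔ R) = False ∨ ½ = ½
In Łukasiewicz three-valued logic Ł3: Q ∨ Q = False ∨ False = False
Q ↔ R = False ↔ ½ = ½
(Q ∨ Q) ∨ (Q ↔ R) = False ∨ ½ = ½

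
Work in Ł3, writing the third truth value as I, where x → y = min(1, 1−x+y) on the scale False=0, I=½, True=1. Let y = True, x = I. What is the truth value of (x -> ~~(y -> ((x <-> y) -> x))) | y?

True

x <-> y = I <-> True = I
(x <-> y) -> x = I -> I = True
y -> ((x <-> y) -> x) = True -> True = True
~(y -> ((x <-> y) -> x)) = ~True = False
~~(y -> ((x <-> y) -> x)) = ~False = True
x -> ~~(y -> ((x <-> y) -> x)) = I -> True = True
(x -> ~~(y -> ((x <-> y) -> x))) | y = True | True = True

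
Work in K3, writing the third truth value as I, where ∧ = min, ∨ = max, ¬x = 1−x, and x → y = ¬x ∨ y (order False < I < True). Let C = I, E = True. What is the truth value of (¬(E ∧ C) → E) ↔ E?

E ∧ C = True ∧ I = I
¬(E ∧ C) = ¬I = I
¬(E ∧ C) → E = I → True = True  [¬I ∨ True]
(¬(E ∧ C) → E) ↔ E = True ↔ True = True

True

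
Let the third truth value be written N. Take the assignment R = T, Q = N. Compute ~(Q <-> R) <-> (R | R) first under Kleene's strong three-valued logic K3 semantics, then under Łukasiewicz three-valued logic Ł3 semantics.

In Kleene's strong three-valued logic K3: Q <-> R = N <-> T = N
~(Q <-> R) = ~N = N
R | R = T | T = T
~(Q <-> R) <-> (R | R) = N <-> T = N
In Łukasiewicz three-valued logic Ł3: Q <-> R = N <-> T = N  [1 − |½−1|]
~(Q <-> R) = ~N = N
R | R = T | T = T
~(Q <-> R) <-> (R | R) = N <-> T = N

N; N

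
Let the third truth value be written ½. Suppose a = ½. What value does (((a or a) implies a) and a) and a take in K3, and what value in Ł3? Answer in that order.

½; ½

In K3: a or a = ½ or ½ = ½
(a or a) implies a = ½ implies ½ = ½  [not ½ or ½]
((a or a) implies a) and a = ½ and ½ = ½
(((a or a) implies a) and a) and a = ½ and ½ = ½
In Ł3: a or a = ½ or ½ = ½
(a or a) implies a = ½ implies ½ = true  [min(1, 1−½+½)]
((a or a) implies a) and a = true and ½ = ½
(((a or a) implies a) and a) and a = ½ and ½ = ½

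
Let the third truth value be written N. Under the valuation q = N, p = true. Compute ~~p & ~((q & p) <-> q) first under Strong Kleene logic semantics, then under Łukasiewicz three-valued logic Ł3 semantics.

N; false

In Strong Kleene logic: ~p = ~true = false
~~p = ~false = true
q & p = N & true = N
(q & p) <-> q = N <-> N = N
~((q & p) <-> q) = ~N = N
~~p & ~((q & p) <-> q) = true & N = N
In Łukasiewicz three-valued logic Ł3: ~p = ~true = false
~~p = ~false = true
q & p = N & true = N
(q & p) <-> q = N <-> N = true
~((q & p) <-> q) = ~true = false
~~p & ~((q & p) <-> q) = true & false = false
They differ because Strong Kleene logic and Łukasiewicz three-valued logic Ł3 treat N differently under implication.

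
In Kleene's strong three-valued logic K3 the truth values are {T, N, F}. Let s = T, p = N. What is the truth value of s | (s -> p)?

T

s -> p = T -> N = N
s | (s -> p) = T | N = T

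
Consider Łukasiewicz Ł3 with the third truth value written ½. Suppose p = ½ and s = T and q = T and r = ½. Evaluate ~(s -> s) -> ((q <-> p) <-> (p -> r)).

s -> s = T -> T = T
~(s -> s) = ~T = F
q <-> p = T <-> ½ = ½  [1 − |1−½|]
p -> r = ½ -> ½ = T
(q <-> p) <-> (p -> r) = ½ <-> T = ½
~(s -> s) -> ((q <-> p) <-> (p -> r)) = F -> ½ = T

T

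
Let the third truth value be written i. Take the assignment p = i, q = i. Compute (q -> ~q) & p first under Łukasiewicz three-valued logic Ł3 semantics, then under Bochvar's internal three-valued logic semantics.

In Łukasiewicz three-valued logic Ł3: ~q = ~i = i
q -> ~q = i -> i = T  [min(1, 1−½+½)]
(q -> ~q) & p = T & i = i
In Bochvar's internal three-valued logic: ~q = ~i = i
q -> ~q = i -> i = i
(q -> ~q) & p = i & i = i

i; i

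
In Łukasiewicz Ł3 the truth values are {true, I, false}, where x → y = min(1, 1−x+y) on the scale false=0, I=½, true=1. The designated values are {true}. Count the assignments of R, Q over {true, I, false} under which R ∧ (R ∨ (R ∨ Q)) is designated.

Designated under: (R=true, Q=true); (R=true, Q=I); (R=true, Q=false).

3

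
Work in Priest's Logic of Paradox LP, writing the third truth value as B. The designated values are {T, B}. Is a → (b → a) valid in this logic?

Every assignment of a, b over {T, B, F} gives a value in {T, B}.
In particular, with a=B, b=B: a → (b → a) = B.

Yes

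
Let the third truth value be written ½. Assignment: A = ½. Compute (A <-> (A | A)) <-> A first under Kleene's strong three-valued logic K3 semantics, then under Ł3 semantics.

½; ½

In Kleene's strong three-valued logic K3: A | A = ½ | ½ = ½
A <-> (A | A) = ½ <-> ½ = ½
(A <-> (A | A)) <-> A = ½ <-> ½ = ½
In Ł3: A | A = ½ | ½ = ½
A <-> (A | A) = ½ <-> ½ = 1
(A <-> (A | A)) <-> A = 1 <-> ½ = ½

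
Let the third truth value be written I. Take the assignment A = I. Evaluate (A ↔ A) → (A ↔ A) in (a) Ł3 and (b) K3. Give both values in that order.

In Ł3: A ↔ A = I ↔ I = ⊤  [1 − |½−½|]
A ↔ A = I ↔ I = ⊤
(A ↔ A) → (A ↔ A) = ⊤ → ⊤ = ⊤
In K3: A ↔ A = I ↔ I = I
A ↔ A = I ↔ I = I
(A ↔ A) → (A ↔ A) = I → I = I  [¬I ∨ I]
They differ because Ł3 and K3 treat I differently under implication.

⊤; I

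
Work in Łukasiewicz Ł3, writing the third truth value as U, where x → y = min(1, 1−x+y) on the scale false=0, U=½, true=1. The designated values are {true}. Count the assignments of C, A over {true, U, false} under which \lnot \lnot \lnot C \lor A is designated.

Of the 9 assignments, 5 give a value in {true}.

5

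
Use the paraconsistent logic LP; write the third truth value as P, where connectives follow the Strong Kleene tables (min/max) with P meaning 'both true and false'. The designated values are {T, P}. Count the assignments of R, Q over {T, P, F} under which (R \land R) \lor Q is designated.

8

Of the 9 assignments, 8 give a value in {T, P}.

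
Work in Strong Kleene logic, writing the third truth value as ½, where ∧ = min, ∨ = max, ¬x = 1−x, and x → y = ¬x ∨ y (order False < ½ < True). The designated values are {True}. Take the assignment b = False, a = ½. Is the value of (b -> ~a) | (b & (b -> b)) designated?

~a = ~½ = ½
b -> ~a = False -> ½ = True  [~False | ½]
b -> b = False -> False = True
b & (b -> b) = False & True = False
(b -> ~a) | (b & (b -> b)) = True | False = True
True ∈ {True}.

Yes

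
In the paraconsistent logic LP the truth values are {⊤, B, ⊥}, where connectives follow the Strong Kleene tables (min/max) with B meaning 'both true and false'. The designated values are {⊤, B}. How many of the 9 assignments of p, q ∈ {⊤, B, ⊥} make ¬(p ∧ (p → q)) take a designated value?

8

Of the 9 assignments, 8 give a value in {⊤, B}.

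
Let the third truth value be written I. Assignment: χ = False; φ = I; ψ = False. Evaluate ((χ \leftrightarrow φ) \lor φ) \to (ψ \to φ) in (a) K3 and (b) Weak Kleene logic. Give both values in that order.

In K3: χ \leftrightarrow φ = False \leftrightarrow I = I
(χ \leftrightarrow φ) \lor φ = I \lor I = I
ψ \to φ = False \to I = True  [\lnot False \lor I]
((χ \leftrightarrow φ) \lor φ) \to (ψ \to φ) = I \to True = True
In Weak Kleene logic: χ \leftrightarrow φ = False \leftrightarrow I = I
(χ \leftrightarrow φ) \lor φ = I \lor I = I
ψ \to φ = False \to I = I  [any arg is the third value ⇒ result is the third value]
((χ \leftrightarrow φ) \lor φ) \to (ψ \to φ) = I \to I = I
They differ because K3 and Weak Kleene logic treat I differently under the binary connectives.

True; I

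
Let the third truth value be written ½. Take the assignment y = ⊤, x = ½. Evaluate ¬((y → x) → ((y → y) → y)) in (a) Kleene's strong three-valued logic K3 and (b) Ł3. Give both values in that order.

In Kleene's strong three-valued logic K3: y → x = ⊤ → ½ = ½
y → y = ⊤ → ⊤ = ⊤
(y → y) → y = ⊤ → ⊤ = ⊤
(y → x) → ((y → y) → y) = ½ → ⊤ = ⊤
¬((y → x) → ((y → y) → y)) = ¬⊤ = ⊥
In Ł3: y → x = ⊤ → ½ = ½  [min(1, 1−1+½)]
y → y = ⊤ → ⊤ = ⊤
(y → y) → y = ⊤ → ⊤ = ⊤
(y → x) → ((y → y) → y) = ½ → ⊤ = ⊤
¬((y → x) → ((y → y) → y)) = ¬⊤ = ⊥

⊥; ⊥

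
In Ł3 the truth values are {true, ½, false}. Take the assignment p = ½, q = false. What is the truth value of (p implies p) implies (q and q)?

p implies p = ½ implies ½ = true
q and q = false and false = false
(p implies p) implies (q and q) = true implies false = false

false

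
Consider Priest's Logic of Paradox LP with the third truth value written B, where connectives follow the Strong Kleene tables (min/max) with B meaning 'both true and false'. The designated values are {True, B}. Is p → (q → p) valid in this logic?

Yes

Every assignment of p, q over {True, B, False} gives a value in {True, B}.
In particular, with p=B, q=B: p → (q → p) = B.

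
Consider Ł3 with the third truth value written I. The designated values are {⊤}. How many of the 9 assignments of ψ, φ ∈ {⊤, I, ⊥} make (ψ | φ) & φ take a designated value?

3

Designated under: (ψ=⊤, φ=⊤); (ψ=I, φ=⊤); (ψ=⊥, φ=⊤).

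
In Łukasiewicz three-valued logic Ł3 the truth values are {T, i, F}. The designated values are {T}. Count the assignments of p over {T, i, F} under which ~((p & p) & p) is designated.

1

p=T: F ·
p=i: i ·
p=F: T ✓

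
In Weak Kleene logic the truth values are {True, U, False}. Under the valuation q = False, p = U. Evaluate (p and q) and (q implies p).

p and q = U and False = U
q implies p = False implies U = U  [any arg is the third value ⇒ result is the third value]
(p and q) and (q implies p) = U and U = U

U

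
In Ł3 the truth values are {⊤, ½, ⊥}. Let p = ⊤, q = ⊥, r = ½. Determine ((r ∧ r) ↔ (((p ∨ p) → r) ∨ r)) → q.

⊥

r ∧ r = ½ ∧ ½ = ½
p ∨ p = ⊤ ∨ ⊤ = ⊤
(p ∨ p) → r = ⊤ → ½ = ½  [min(1, 1−1+½)]
((p ∨ p) → r) ∨ r = ½ ∨ ½ = ½
(r ∧ r) ↔ (((p ∨ p) → r) ∨ r) = ½ ↔ ½ = ⊤
((r ∧ r) ↔ (((p ∨ p) → r) ∨ r)) → q = ⊤ → ⊥ = ⊥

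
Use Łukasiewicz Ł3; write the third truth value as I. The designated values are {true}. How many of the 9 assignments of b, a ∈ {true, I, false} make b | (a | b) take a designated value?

Of the 9 assignments, 5 give a value in {true}.

5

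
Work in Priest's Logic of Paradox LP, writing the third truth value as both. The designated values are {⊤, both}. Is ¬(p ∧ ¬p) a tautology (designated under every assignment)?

Yes

Every assignment of p over {⊤, both, ⊥} gives a value in {⊤, both}.
In particular, with p=both: ¬(p ∧ ¬p) = both.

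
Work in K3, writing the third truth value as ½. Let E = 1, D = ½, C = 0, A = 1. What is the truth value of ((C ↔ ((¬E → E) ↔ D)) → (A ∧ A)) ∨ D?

¬E = ¬1 = 0
¬E → E = 0 → 1 = 1
(¬E → E) ↔ D = 1 ↔ ½ = ½
C ↔ ((¬E → E) ↔ D) = 0 ↔ ½ = ½
A ∧ A = 1 ∧ 1 = 1
(C ↔ ((¬E → E) ↔ D)) → (A ∧ A) = ½ → 1 = 1
((C ↔ ((¬E → E) ↔ D)) → (A ∧ A)) ∨ D = 1 ∨ ½ = 1

1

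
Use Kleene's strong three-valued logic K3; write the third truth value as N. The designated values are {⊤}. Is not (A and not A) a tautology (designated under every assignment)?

No

Countermodel: A=N gives N, which is not designated.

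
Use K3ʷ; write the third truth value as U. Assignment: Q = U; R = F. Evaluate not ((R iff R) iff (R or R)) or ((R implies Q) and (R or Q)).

R iff R = F iff F = T
R or R = F or F = F
(R iff R) iff (R or R) = T iff F = F
not ((R iff R) iff (R or R)) = not F = T
R implies Q = F implies U = U
R or Q = F or U = U
(R implies Q) and (R or Q) = U and U = U
not ((R iff R) iff (R or R)) or ((R implies Q) and (R or Q)) = T or U = U

U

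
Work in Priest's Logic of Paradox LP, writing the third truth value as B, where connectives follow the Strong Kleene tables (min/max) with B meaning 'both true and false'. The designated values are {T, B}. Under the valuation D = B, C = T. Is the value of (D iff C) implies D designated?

Yes

D iff C = B iff T = B
(D iff C) implies D = B implies B = B  [not B or B]
B ∈ {T, B}.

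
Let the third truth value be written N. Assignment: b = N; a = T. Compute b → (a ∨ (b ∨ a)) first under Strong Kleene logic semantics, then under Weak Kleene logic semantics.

T; N

In Strong Kleene logic: b ∨ a = N ∨ T = T
a ∨ (b ∨ a) = T ∨ T = T
b → (a ∨ (b ∨ a)) = N → T = T
In Weak Kleene logic: b ∨ a = N ∨ T = N
a ∨ (b ∨ a) = T ∨ N = N
b → (a ∨ (b ∨ a)) = N → N = N
They differ because Strong Kleene logic and Weak Kleene logic treat N differently under the binary connectives.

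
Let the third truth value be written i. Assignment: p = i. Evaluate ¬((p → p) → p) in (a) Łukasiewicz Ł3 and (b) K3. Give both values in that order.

In Łukasiewicz Ł3: p → p = i → i = True  [min(1, 1−½+½)]
(p → p) → p = True → i = i
¬((p → p) → p) = ¬i = i
In K3: p → p = i → i = i
(p → p) → p = i → i = i
¬((p → p) → p) = ¬i = i

i; i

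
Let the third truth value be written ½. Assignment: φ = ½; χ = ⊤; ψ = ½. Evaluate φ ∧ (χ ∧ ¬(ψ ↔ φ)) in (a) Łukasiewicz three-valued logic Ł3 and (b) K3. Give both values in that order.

⊥; ½

In Łukasiewicz three-valued logic Ł3: ψ ↔ φ = ½ ↔ ½ = ⊤  [1 − |½−½|]
¬(ψ ↔ φ) = ¬⊤ = ⊥
χ ∧ ¬(ψ ↔ φ) = ⊤ ∧ ⊥ = ⊥
φ ∧ (χ ∧ ¬(ψ ↔ φ)) = ½ ∧ ⊥ = ⊥
In K3: ψ ↔ φ = ½ ↔ ½ = ½
¬(ψ ↔ φ) = ¬½ = ½
χ ∧ ¬(ψ ↔ φ) = ⊤ ∧ ½ = ½
φ ∧ (χ ∧ ¬(ψ ↔ φ)) = ½ ∧ ½ = ½
They differ because Łukasiewicz three-valued logic Ł3 and K3 treat ½ differently under implication.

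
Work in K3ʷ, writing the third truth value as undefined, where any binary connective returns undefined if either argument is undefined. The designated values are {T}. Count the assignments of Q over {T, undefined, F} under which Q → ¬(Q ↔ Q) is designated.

Q=T: F ·
Q=undefined: undefined ·
Q=F: T ✓

1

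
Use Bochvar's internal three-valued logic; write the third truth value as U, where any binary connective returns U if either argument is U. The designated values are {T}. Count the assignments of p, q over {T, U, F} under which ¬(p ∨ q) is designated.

1

Designated under: (p=F, q=F).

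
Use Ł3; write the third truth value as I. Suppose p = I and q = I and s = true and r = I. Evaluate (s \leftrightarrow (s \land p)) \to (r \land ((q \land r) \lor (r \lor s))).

true

s \land p = true \land I = I
s \leftrightarrow (s \land p) = true \leftrightarrow I = I
q \land r = I \land I = I
r \lor s = I \lor true = true
(q \land r) \lor (r \lor s) = I \lor true = true
r \land ((q \land r) \lor (r \lor s)) = I \land true = I
(s \leftrightarrow (s \land p)) \to (r \land ((q \land r) \lor (r \lor s))) = I \to I = true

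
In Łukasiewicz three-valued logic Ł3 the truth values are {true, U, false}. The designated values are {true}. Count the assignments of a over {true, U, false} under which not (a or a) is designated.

a=true: false ·
a=U: U ·
a=false: true ✓

1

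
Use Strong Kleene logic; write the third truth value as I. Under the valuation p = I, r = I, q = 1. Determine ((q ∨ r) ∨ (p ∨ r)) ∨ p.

1

q ∨ r = 1 ∨ I = 1
p ∨ r = I ∨ I = I
(q ∨ r) ∨ (p ∨ r) = 1 ∨ I = 1
((q ∨ r) ∨ (p ∨ r)) ∨ p = 1 ∨ I = 1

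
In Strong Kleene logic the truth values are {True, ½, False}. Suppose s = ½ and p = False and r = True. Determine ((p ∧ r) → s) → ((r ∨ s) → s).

½

p ∧ r = False ∧ True = False
(p ∧ r) → s = False → ½ = True  [¬False ∨ ½]
r ∨ s = True ∨ ½ = True
(r ∨ s) → s = True → ½ = ½
((p ∧ r) → s) → ((r ∨ s) → s) = True → ½ = ½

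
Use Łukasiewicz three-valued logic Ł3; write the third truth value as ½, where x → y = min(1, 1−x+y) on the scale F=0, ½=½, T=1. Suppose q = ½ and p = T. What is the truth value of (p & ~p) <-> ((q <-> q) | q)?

F

~p = ~T = F
p & ~p = T & F = F
q <-> q = ½ <-> ½ = T  [1 − |½−½|]
(q <-> q) | q = T | ½ = T
(p & ~p) <-> ((q <-> q) | q) = F <-> T = F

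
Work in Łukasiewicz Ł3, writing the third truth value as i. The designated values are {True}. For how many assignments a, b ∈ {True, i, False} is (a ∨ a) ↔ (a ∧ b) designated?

6

Of the 9 assignments, 6 give a value in {True}.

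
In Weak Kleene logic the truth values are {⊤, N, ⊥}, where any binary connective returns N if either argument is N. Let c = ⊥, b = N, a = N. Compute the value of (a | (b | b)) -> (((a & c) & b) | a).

N

b | b = N | N = N
a | (b | b) = N | N = N
a & c = N & ⊥ = N
(a & c) & b = N & N = N
((a & c) & b) | a = N | N = N
(a | (b | b)) -> (((a & c) & b) | a) = N -> N = N  [any arg is the third value ⇒ result is the third value]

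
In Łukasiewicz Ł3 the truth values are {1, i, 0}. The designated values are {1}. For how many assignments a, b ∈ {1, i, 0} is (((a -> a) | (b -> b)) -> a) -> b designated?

Of the 9 assignments, 6 give a value in {1}.

6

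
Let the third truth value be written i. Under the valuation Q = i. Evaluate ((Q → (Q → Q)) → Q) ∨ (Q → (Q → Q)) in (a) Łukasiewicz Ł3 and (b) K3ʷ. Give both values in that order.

In Łukasiewicz Ł3: Q → Q = i → i = ⊤  [min(1, 1−½+½)]
Q → (Q → Q) = i → ⊤ = ⊤
(Q → (Q → Q)) → Q = ⊤ → i = i
Q → Q = i → i = ⊤
Q → (Q → Q) = i → ⊤ = ⊤
((Q → (Q → Q)) → Q) ∨ (Q → (Q → Q)) = i ∨ ⊤ = ⊤
In K3ʷ: Q → Q = i → i = i  [any arg is the third value ⇒ result is the third value]
Q → (Q → Q) = i → i = i
(Q → (Q → Q)) → Q = i → i = i
Q → Q = i → i = i
Q → (Q → Q) = i → i = i
((Q → (Q → Q)) → Q) ∨ (Q → (Q → Q)) = i ∨ i = i
They differ because Łukasiewicz Ł3 and K3ʷ treat i differently under the binary connectives.

⊤; i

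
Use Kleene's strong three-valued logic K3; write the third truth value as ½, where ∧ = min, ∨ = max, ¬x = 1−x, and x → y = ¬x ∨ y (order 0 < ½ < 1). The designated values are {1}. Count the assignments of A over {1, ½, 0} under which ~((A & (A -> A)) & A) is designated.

A=1: 0 ·
A=½: ½ ·
A=0: 1 ✓

1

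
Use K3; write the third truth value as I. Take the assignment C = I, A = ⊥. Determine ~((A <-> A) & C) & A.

⊥

A <-> A = ⊥ <-> ⊥ = ⊤
(A <-> A) & C = ⊤ & I = I
~((A <-> A) & C) = ~I = I
~((A <-> A) & C) & A = I & ⊥ = ⊥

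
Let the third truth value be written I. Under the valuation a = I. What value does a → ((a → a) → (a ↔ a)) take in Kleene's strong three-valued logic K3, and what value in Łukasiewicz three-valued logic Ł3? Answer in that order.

In Kleene's strong three-valued logic K3: a → a = I → I = I
a ↔ a = I ↔ I = I
(a → a) → (a ↔ a) = I → I = I
a → ((a → a) → (a ↔ a)) = I → I = I
In Łukasiewicz three-valued logic Ł3: a → a = I → I = ⊤  [min(1, 1−½+½)]
a ↔ a = I ↔ I = ⊤
(a → a) → (a ↔ a) = ⊤ → ⊤ = ⊤
a → ((a → a) → (a ↔ a)) = I → ⊤ = ⊤
They differ because Kleene's strong three-valued logic K3 and Łukasiewicz three-valued logic Ł3 treat I differently under implication.

I; ⊤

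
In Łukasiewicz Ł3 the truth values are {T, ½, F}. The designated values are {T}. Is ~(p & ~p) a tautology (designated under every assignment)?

Countermodel: p=½ gives ½, which is not designated.

No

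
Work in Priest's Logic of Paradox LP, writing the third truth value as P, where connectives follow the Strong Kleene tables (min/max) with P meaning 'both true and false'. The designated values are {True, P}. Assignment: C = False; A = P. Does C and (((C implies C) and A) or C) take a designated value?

No

C implies C = False implies False = True
(C implies C) and A = True and P = P
((C implies C) and A) or C = P or False = P
C and (((C implies C) and A) or C) = False and P = False
False ∉ {True, P}.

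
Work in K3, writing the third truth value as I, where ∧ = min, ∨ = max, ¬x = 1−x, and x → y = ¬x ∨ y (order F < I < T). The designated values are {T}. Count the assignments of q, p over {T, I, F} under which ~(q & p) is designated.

5

Of the 9 assignments, 5 give a value in {T}.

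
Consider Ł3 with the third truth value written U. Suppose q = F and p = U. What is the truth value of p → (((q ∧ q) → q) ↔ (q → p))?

q ∧ q = F ∧ F = F
(q ∧ q) → q = F → F = T
q → p = F → U = T  [min(1, 1−0+½)]
((q ∧ q) → q) ↔ (q → p) = T ↔ T = T
p → (((q ∧ q) → q) ↔ (q → p)) = U → T = T

T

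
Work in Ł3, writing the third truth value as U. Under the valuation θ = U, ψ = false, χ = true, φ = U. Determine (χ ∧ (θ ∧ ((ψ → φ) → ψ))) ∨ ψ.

ψ → φ = false → U = true
(ψ → φ) → ψ = true → false = false
θ ∧ ((ψ → φ) → ψ) = U ∧ false = false
χ ∧ (θ ∧ ((ψ → φ) → ψ)) = true ∧ false = false
(χ ∧ (θ ∧ ((ψ → φ) → ψ))) ∨ ψ = false ∨ false = false

false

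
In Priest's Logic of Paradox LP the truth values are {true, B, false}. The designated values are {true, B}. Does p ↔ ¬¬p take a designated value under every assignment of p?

Yes

Every assignment of p over {true, B, false} gives a value in {true, B}.
In particular, with p=B: p ↔ ¬¬p = B.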